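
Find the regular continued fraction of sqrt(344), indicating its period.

Write x_i = (sqrt(344) + m_i)/d_i with (m_0, d_0) = (0, 1). a_0 = floor(sqrt(344)) = 18, since 18^2 = 324 <= 344 < 361 = 19^2.
Iterate m_{i+1} = d_i*a_i - m_i, d_{i+1} = (344 - m_{i+1}^2)/d_i, a_{i+1} = floor((a_0 + m_{i+1})/d_{i+1}):
  m_1 = 1*18 - 0 = 18, d_1 = (344 - 18^2)/1 = 20/1 = 20, a_1 = floor((18 + 18)/20) = 1.
  m_2 = 20*1 - 18 = 2, d_2 = (344 - 2^2)/20 = 340/20 = 17, a_2 = floor((18 + 2)/17) = 1.
  m_3 = 17*1 - 2 = 15, d_3 = (344 - 15^2)/17 = 119/17 = 7, a_3 = floor((18 + 15)/7) = 4.
  m_4 = 7*4 - 15 = 13, d_4 = (344 - 13^2)/7 = 175/7 = 25, a_4 = floor((18 + 13)/25) = 1.
  m_5 = 25*1 - 13 = 12, d_5 = (344 - 12^2)/25 = 200/25 = 8, a_5 = floor((18 + 12)/8) = 3.
  m_6 = 8*3 - 12 = 12, d_6 = (344 - 12^2)/8 = 200/8 = 25, a_6 = floor((18 + 12)/25) = 1.
  m_7 = 25*1 - 12 = 13, d_7 = (344 - 13^2)/25 = 175/25 = 7, a_7 = floor((18 + 13)/7) = 4.
  m_8 = 7*4 - 13 = 15, d_8 = (344 - 15^2)/7 = 119/7 = 17, a_8 = floor((18 + 15)/17) = 1.
  m_9 = 17*1 - 15 = 2, d_9 = (344 - 2^2)/17 = 340/17 = 20, a_9 = floor((18 + 2)/20) = 1.
  m_10 = 20*1 - 2 = 18, d_10 = (344 - 18^2)/20 = 20/20 = 1, a_10 = floor((18 + 18)/1) = 36.
  m_11 = 1*36 - 18 = 18, d_11 = (344 - 18^2)/1 = 20/1 = 20: (m_11, d_11) = (m_1, d_1) = (18, 20), so from here the quotients repeat a_1, ..., a_10; the period length is 10.
Hence the expansion of sqrt(344) is a_0 = 18 followed by the repeating block 1, 1, 4, 1, 3, 1, 4, 1, 1, 36 (period 10).

[18; (1, 1, 4, 1, 3, 1, 4, 1, 1, 36)]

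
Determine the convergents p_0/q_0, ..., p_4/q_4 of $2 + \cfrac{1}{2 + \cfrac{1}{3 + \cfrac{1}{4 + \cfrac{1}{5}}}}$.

2/1, 5/2, 17/7, 73/30, 382/157

Using the convergent recurrence p_i = a_i*p_{i-1} + p_{i-2}, q_i = a_i*q_{i-1} + q_{i-2} with p_{-2}=0, p_{-1}=1, q_{-2}=1, q_{-1}=0:
  i=0: a_0=2, p_0 = 2*1 + 0 = 2, q_0 = 2*0 + 1 = 1.
  i=1: a_1=2, p_1 = 2*2 + 1 = 5, q_1 = 2*1 + 0 = 2.
  i=2: a_2=3, p_2 = 3*5 + 2 = 17, q_2 = 3*2 + 1 = 7.
  i=3: a_3=4, p_3 = 4*17 + 5 = 73, q_3 = 4*7 + 2 = 30.
  i=4: a_4=5, p_4 = 5*73 + 17 = 382, q_4 = 5*30 + 7 = 157.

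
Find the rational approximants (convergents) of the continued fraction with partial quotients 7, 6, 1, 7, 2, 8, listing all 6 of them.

7/1, 43/6, 50/7, 393/55, 836/117, 7081/991

Using the convergent recurrence p_i = a_i*p_{i-1} + p_{i-2}, q_i = a_i*q_{i-1} + q_{i-2} with p_{-2}=0, p_{-1}=1, q_{-2}=1, q_{-1}=0:
  i=0: a_0=7, p_0 = 7*1 + 0 = 7, q_0 = 7*0 + 1 = 1.
  i=1: a_1=6, p_1 = 6*7 + 1 = 43, q_1 = 6*1 + 0 = 6.
  i=2: a_2=1, p_2 = 1*43 + 7 = 50, q_2 = 1*6 + 1 = 7.
  i=3: a_3=7, p_3 = 7*50 + 43 = 393, q_3 = 7*7 + 6 = 55.
  i=4: a_4=2, p_4 = 2*393 + 50 = 836, q_4 = 2*55 + 7 = 117.
  i=5: a_5=8, p_5 = 8*836 + 393 = 7081, q_5 = 8*117 + 55 = 991.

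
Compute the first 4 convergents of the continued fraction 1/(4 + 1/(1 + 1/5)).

Using the convergent recurrence p_i = a_i*p_{i-1} + p_{i-2}, q_i = a_i*q_{i-1} + q_{i-2} with p_{-2}=0, p_{-1}=1, q_{-2}=1, q_{-1}=0:
  i=0: a_0=0, p_0 = 0*1 + 0 = 0, q_0 = 0*0 + 1 = 1.
  i=1: a_1=4, p_1 = 4*0 + 1 = 1, q_1 = 4*1 + 0 = 4.
  i=2: a_2=1, p_2 = 1*1 + 0 = 1, q_2 = 1*4 + 1 = 5.
  i=3: a_3=5, p_3 = 5*1 + 1 = 6, q_3 = 5*5 + 4 = 29.

0/1, 1/4, 1/5, 6/29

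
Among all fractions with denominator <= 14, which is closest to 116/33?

7/2

Expand x = 116/33 as a continued fraction with the Euclidean algorithm:
  116 = 3*33 + 17, so a_0 = 3.
  33 = 1*17 + 16, so a_1 = 1.
  17 = 1*16 + 1, so a_2 = 1.
  16 = 16*1 + 0, so a_3 = 16.
so x = [3; 1, 1, 16].
Convergents (p_i = a_i*p_{i-1} + p_{i-2}, q_i = a_i*q_{i-1} + q_{i-2} with p_{-2}=0, p_{-1}=1, q_{-2}=1, q_{-1}=0), until the denominator exceeds 14:
  i=0: a_0=3, p_0 = 3*1 + 0 = 3, q_0 = 3*0 + 1 = 1.
  i=1: a_1=1, p_1 = 1*3 + 1 = 4, q_1 = 1*1 + 0 = 1.
  i=2: a_2=1, p_2 = 1*4 + 3 = 7, q_2 = 1*1 + 1 = 2.
  i=3: a_3=16, p_3 = 16*7 + 4 = 116, q_3 = 16*2 + 1 = 33.
q_3 = 33 > 14, so the last convergent with denominator <= 14 is p_2/q_2 = 7/2.
The closest fraction with denominator <= 14 is either p_2/q_2 or the intermediate fraction (k*p_2 + p_1)/(k*q_2 + q_1) with the largest k >= 1 whose denominator stays <= 14; these approach x as k grows, and every other convergent or intermediate fraction in range is farther away.
Largest k: floor((14 - q_1)/q_2) = floor((14 - 1)/2) = 6.
That gives (6*7 + 4)/(6*2 + 1) = 46/13.
Compare the errors: |x - 7/2| = |116*2 - 7*33|/(33*2) = 1/66, and |x - 46/13| = |116*13 - 46*33|/(33*13) = 10/429.
Cross-multiplying, 1*429 = 429 < 660 = 10*66, so 1/66 is smaller: the convergent 7/2 is closer to x than 46/13.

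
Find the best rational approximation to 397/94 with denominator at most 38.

Expand x = 397/94 as a continued fraction with the Euclidean algorithm:
  397 = 4*94 + 21, so a_0 = 4.
  94 = 4*21 + 10, so a_1 = 4.
  21 = 2*10 + 1, so a_2 = 2.
  10 = 10*1 + 0, so a_3 = 10.
so x = [4; 4, 2, 10].
Convergents (p_i = a_i*p_{i-1} + p_{i-2}, q_i = a_i*q_{i-1} + q_{i-2} with p_{-2}=0, p_{-1}=1, q_{-2}=1, q_{-1}=0), until the denominator exceeds 38:
  i=0: a_0=4, p_0 = 4*1 + 0 = 4, q_0 = 4*0 + 1 = 1.
  i=1: a_1=4, p_1 = 4*4 + 1 = 17, q_1 = 4*1 + 0 = 4.
  i=2: a_2=2, p_2 = 2*17 + 4 = 38, q_2 = 2*4 + 1 = 9.
  i=3: a_3=10, p_3 = 10*38 + 17 = 397, q_3 = 10*9 + 4 = 94.
q_3 = 94 > 38, so the last convergent with denominator <= 38 is p_2/q_2 = 38/9.
The closest fraction with denominator <= 38 is either p_2/q_2 or the intermediate fraction (k*p_2 + p_1)/(k*q_2 + q_1) with the largest k >= 1 whose denominator stays <= 38; these approach x as k grows, and every other convergent or intermediate fraction in range is farther away.
Largest k: floor((38 - q_1)/q_2) = floor((38 - 4)/9) = 3.
That gives (3*38 + 17)/(3*9 + 4) = 131/31.
Compare the errors: |x - 38/9| = |397*9 - 38*94|/(94*9) = 1/846, and |x - 131/31| = |397*31 - 131*94|/(94*31) = 7/2914.
Cross-multiplying, 1*2914 = 2914 < 5922 = 7*846, so 1/846 is smaller: the convergent 38/9 is closer to x than 131/31.

38/9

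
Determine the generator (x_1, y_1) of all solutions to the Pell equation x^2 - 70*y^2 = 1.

First expand sqrt(70) as a continued fraction. With x_i = (sqrt(70) + m_i)/d_i and (m_0, d_0) = (0, 1): a_0 = floor(sqrt(70)) = 8, since 8^2 = 64 <= 70 < 81 = 9^2.
Iterate m_{i+1} = d_i*a_i - m_i, d_{i+1} = (70 - m_{i+1}^2)/d_i, a_{i+1} = floor((a_0 + m_{i+1})/d_{i+1}):
  m_1 = 1*8 - 0 = 8, d_1 = (70 - 8^2)/1 = 6/1 = 6, a_1 = floor((8 + 8)/6) = 2.
  m_2 = 6*2 - 8 = 4, d_2 = (70 - 4^2)/6 = 54/6 = 9, a_2 = floor((8 + 4)/9) = 1.
  m_3 = 9*1 - 4 = 5, d_3 = (70 - 5^2)/9 = 45/9 = 5, a_3 = floor((8 + 5)/5) = 2.
  m_4 = 5*2 - 5 = 5, d_4 = (70 - 5^2)/5 = 45/5 = 9, a_4 = floor((8 + 5)/9) = 1.
  m_5 = 9*1 - 5 = 4, d_5 = (70 - 4^2)/9 = 54/9 = 6, a_5 = floor((8 + 4)/6) = 2.
  m_6 = 6*2 - 4 = 8, d_6 = (70 - 8^2)/6 = 6/6 = 1, a_6 = floor((8 + 8)/1) = 16.
  m_7 = 1*16 - 8 = 8, d_7 = (70 - 8^2)/1 = 6/1 = 6: (m_7, d_7) = (m_1, d_1) = (8, 6), so from here the quotients repeat a_1, ..., a_6; the period length is 6.
So sqrt(70) = [8; (2, 1, 2, 1, 2, 16)] with period length k = 6.
k is even, so the fundamental solution of x^2 - 70y^2 = 1 is (p_{k-1}, q_{k-1}) = (p_5, q_5); compute convergents through index 5.
Convergents (p_i = a_i*p_{i-1} + p_{i-2}, q_i = a_i*q_{i-1} + q_{i-2} with p_{-2}=0, p_{-1}=1, q_{-2}=1, q_{-1}=0):
  i=0: a_0=8, p_0 = 8*1 + 0 = 8, q_0 = 8*0 + 1 = 1.
  i=1: a_1=2, p_1 = 2*8 + 1 = 17, q_1 = 2*1 + 0 = 2.
  i=2: a_2=1, p_2 = 1*17 + 8 = 25, q_2 = 1*2 + 1 = 3.
  i=3: a_3=2, p_3 = 2*25 + 17 = 67, q_3 = 2*3 + 2 = 8.
  i=4: a_4=1, p_4 = 1*67 + 25 = 92, q_4 = 1*8 + 3 = 11.
  i=5: a_5=2, p_5 = 2*92 + 67 = 251, q_5 = 2*11 + 8 = 30.
Check: 251^2 - 70*30^2 = 63001 - 63000 = 1, so (x, y) = (251, 30) solves the equation, and by the theorem it is the least positive solution.

(x, y) = (251, 30)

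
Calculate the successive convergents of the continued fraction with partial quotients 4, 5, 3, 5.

Using the convergent recurrence p_i = a_i*p_{i-1} + p_{i-2}, q_i = a_i*q_{i-1} + q_{i-2} with p_{-2}=0, p_{-1}=1, q_{-2}=1, q_{-1}=0:
  i=0: a_0=4, p_0 = 4*1 + 0 = 4, q_0 = 4*0 + 1 = 1.
  i=1: a_1=5, p_1 = 5*4 + 1 = 21, q_1 = 5*1 + 0 = 5.
  i=2: a_2=3, p_2 = 3*21 + 4 = 67, q_2 = 3*5 + 1 = 16.
  i=3: a_3=5, p_3 = 5*67 + 21 = 356, q_3 = 5*16 + 5 = 85.

4/1, 21/5, 67/16, 356/85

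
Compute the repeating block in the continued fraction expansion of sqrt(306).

Write x_i = (sqrt(306) + m_i)/d_i with (m_0, d_0) = (0, 1). a_0 = floor(sqrt(306)) = 17, since 17^2 = 289 <= 306 < 324 = 18^2.
Iterate m_{i+1} = d_i*a_i - m_i, d_{i+1} = (306 - m_{i+1}^2)/d_i, a_{i+1} = floor((a_0 + m_{i+1})/d_{i+1}):
  m_1 = 1*17 - 0 = 17, d_1 = (306 - 17^2)/1 = 17/1 = 17, a_1 = floor((17 + 17)/17) = 2.
  m_2 = 17*2 - 17 = 17, d_2 = (306 - 17^2)/17 = 17/17 = 1, a_2 = floor((17 + 17)/1) = 34.
  m_3 = 1*34 - 17 = 17, d_3 = (306 - 17^2)/1 = 17/1 = 17: (m_3, d_3) = (m_1, d_1) = (17, 17), so from here the quotients repeat a_1, a_2; the period length is 2.
Hence the expansion of sqrt(306) is a_0 = 17 followed by the repeating block 2, 34 (period 2).

[17; (2, 34)]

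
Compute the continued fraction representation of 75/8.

Run the Euclidean algorithm on 75 and 8; the successive quotients are the partial quotients a_0, a_1, ... (each step inverts the fractional part left over by the previous one):
  75 = 9*8 + 3, so a_0 = 9.
  8 = 2*3 + 2, so a_1 = 2.
  3 = 1*2 + 1, so a_2 = 1.
  2 = 2*1 + 0, so a_3 = 2.
The remainder reaches 0 after 4 divisions, so the expansion has 4 partial quotients, read off in order.

[9; 2, 1, 2]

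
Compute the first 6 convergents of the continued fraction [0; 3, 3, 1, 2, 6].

Using the convergent recurrence p_i = a_i*p_{i-1} + p_{i-2}, q_i = a_i*q_{i-1} + q_{i-2} with p_{-2}=0, p_{-1}=1, q_{-2}=1, q_{-1}=0:
  i=0: a_0=0, p_0 = 0*1 + 0 = 0, q_0 = 0*0 + 1 = 1.
  i=1: a_1=3, p_1 = 3*0 + 1 = 1, q_1 = 3*1 + 0 = 3.
  i=2: a_2=3, p_2 = 3*1 + 0 = 3, q_2 = 3*3 + 1 = 10.
  i=3: a_3=1, p_3 = 1*3 + 1 = 4, q_3 = 1*10 + 3 = 13.
  i=4: a_4=2, p_4 = 2*4 + 3 = 11, q_4 = 2*13 + 10 = 36.
  i=5: a_5=6, p_5 = 6*11 + 4 = 70, q_5 = 6*36 + 13 = 229.

0/1, 1/3, 3/10, 4/13, 11/36, 70/229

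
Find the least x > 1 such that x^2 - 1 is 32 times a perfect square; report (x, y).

First expand sqrt(32) as a continued fraction. With x_i = (sqrt(32) + m_i)/d_i and (m_0, d_0) = (0, 1): a_0 = floor(sqrt(32)) = 5, since 5^2 = 25 <= 32 < 36 = 6^2.
Iterate m_{i+1} = d_i*a_i - m_i, d_{i+1} = (32 - m_{i+1}^2)/d_i, a_{i+1} = floor((a_0 + m_{i+1})/d_{i+1}):
  m_1 = 1*5 - 0 = 5, d_1 = (32 - 5^2)/1 = 7/1 = 7, a_1 = floor((5 + 5)/7) = 1.
  m_2 = 7*1 - 5 = 2, d_2 = (32 - 2^2)/7 = 28/7 = 4, a_2 = floor((5 + 2)/4) = 1.
  m_3 = 4*1 - 2 = 2, d_3 = (32 - 2^2)/4 = 28/4 = 7, a_3 = floor((5 + 2)/7) = 1.
  m_4 = 7*1 - 2 = 5, d_4 = (32 - 5^2)/7 = 7/7 = 1, a_4 = floor((5 + 5)/1) = 10.
  m_5 = 1*10 - 5 = 5, d_5 = (32 - 5^2)/1 = 7/1 = 7: (m_5, d_5) = (m_1, d_1) = (5, 7), so from here the quotients repeat a_1, ..., a_4; the period length is 4.
So sqrt(32) = [5; (1, 1, 1, 10)] with period length k = 4.
k is even, so the fundamental solution of x^2 - 32y^2 = 1 is (p_{k-1}, q_{k-1}) = (p_3, q_3); compute convergents through index 3.
Convergents (p_i = a_i*p_{i-1} + p_{i-2}, q_i = a_i*q_{i-1} + q_{i-2} with p_{-2}=0, p_{-1}=1, q_{-2}=1, q_{-1}=0):
  i=0: a_0=5, p_0 = 5*1 + 0 = 5, q_0 = 5*0 + 1 = 1.
  i=1: a_1=1, p_1 = 1*5 + 1 = 6, q_1 = 1*1 + 0 = 1.
  i=2: a_2=1, p_2 = 1*6 + 5 = 11, q_2 = 1*1 + 1 = 2.
  i=3: a_3=1, p_3 = 1*11 + 6 = 17, q_3 = 1*2 + 1 = 3.
Check: 17^2 - 32*3^2 = 289 - 288 = 1, so (x, y) = (17, 3) solves the equation, and by the theorem it is the least positive solution.

(x, y) = (17, 3)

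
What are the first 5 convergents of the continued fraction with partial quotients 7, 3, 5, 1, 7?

7/1, 22/3, 117/16, 139/19, 1090/149

Using the convergent recurrence p_i = a_i*p_{i-1} + p_{i-2}, q_i = a_i*q_{i-1} + q_{i-2} with p_{-2}=0, p_{-1}=1, q_{-2}=1, q_{-1}=0:
  i=0: a_0=7, p_0 = 7*1 + 0 = 7, q_0 = 7*0 + 1 = 1.
  i=1: a_1=3, p_1 = 3*7 + 1 = 22, q_1 = 3*1 + 0 = 3.
  i=2: a_2=5, p_2 = 5*22 + 7 = 117, q_2 = 5*3 + 1 = 16.
  i=3: a_3=1, p_3 = 1*117 + 22 = 139, q_3 = 1*16 + 3 = 19.
  i=4: a_4=7, p_4 = 7*139 + 117 = 1090, q_4 = 7*19 + 16 = 149.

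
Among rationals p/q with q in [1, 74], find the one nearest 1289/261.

Expand x = 1289/261 as a continued fraction with the Euclidean algorithm:
  1289 = 4*261 + 245, so a_0 = 4.
  261 = 1*245 + 16, so a_1 = 1.
  245 = 15*16 + 5, so a_2 = 15.
  16 = 3*5 + 1, so a_3 = 3.
  5 = 5*1 + 0, so a_4 = 5.
so x = [4; 1, 15, 3, 5].
Convergents (p_i = a_i*p_{i-1} + p_{i-2}, q_i = a_i*q_{i-1} + q_{i-2} with p_{-2}=0, p_{-1}=1, q_{-2}=1, q_{-1}=0), until the denominator exceeds 74:
  i=0: a_0=4, p_0 = 4*1 + 0 = 4, q_0 = 4*0 + 1 = 1.
  i=1: a_1=1, p_1 = 1*4 + 1 = 5, q_1 = 1*1 + 0 = 1.
  i=2: a_2=15, p_2 = 15*5 + 4 = 79, q_2 = 15*1 + 1 = 16.
  i=3: a_3=3, p_3 = 3*79 + 5 = 242, q_3 = 3*16 + 1 = 49.
  i=4: a_4=5, p_4 = 5*242 + 79 = 1289, q_4 = 5*49 + 16 = 261.
q_4 = 261 > 74, so the last convergent with denominator <= 74 is p_3/q_3 = 242/49.
The closest fraction with denominator <= 74 is either p_3/q_3 or the intermediate fraction (k*p_3 + p_2)/(k*q_3 + q_2) with the largest k >= 1 whose denominator stays <= 74; these approach x as k grows, and every other convergent or intermediate fraction in range is farther away.
Largest k: floor((74 - q_2)/q_3) = floor((74 - 16)/49) = 1.
That gives (1*242 + 79)/(1*49 + 16) = 321/65.
Compare the errors: |x - 242/49| = |1289*49 - 242*261|/(261*49) = 1/12789, and |x - 321/65| = |1289*65 - 321*261|/(261*65) = 4/16965.
Cross-multiplying, 1*16965 = 16965 < 51156 = 4*12789, so 1/12789 is smaller: the convergent 242/49 is closer to x than 321/65.

242/49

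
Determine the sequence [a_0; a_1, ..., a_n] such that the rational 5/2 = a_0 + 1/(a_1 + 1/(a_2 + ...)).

[2; 2]

Run the Euclidean algorithm on 5 and 2; the successive quotients are the partial quotients a_0, a_1, ... (each step inverts the fractional part left over by the previous one):
  5 = 2*2 + 1, so a_0 = 2.
  2 = 2*1 + 0, so a_1 = 2.
The remainder reaches 0 after 2 divisions, so the expansion has 2 partial quotients, read off in order.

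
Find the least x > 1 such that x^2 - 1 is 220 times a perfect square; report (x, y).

(x, y) = (89, 6)

First expand sqrt(220) as a continued fraction. With x_i = (sqrt(220) + m_i)/d_i and (m_0, d_0) = (0, 1): a_0 = floor(sqrt(220)) = 14, since 14^2 = 196 <= 220 < 225 = 15^2.
Iterate m_{i+1} = d_i*a_i - m_i, d_{i+1} = (220 - m_{i+1}^2)/d_i, a_{i+1} = floor((a_0 + m_{i+1})/d_{i+1}):
  m_1 = 1*14 - 0 = 14, d_1 = (220 - 14^2)/1 = 24/1 = 24, a_1 = floor((14 + 14)/24) = 1.
  m_2 = 24*1 - 14 = 10, d_2 = (220 - 10^2)/24 = 120/24 = 5, a_2 = floor((14 + 10)/5) = 4.
  m_3 = 5*4 - 10 = 10, d_3 = (220 - 10^2)/5 = 120/5 = 24, a_3 = floor((14 + 10)/24) = 1.
  m_4 = 24*1 - 10 = 14, d_4 = (220 - 14^2)/24 = 24/24 = 1, a_4 = floor((14 + 14)/1) = 28.
  m_5 = 1*28 - 14 = 14, d_5 = (220 - 14^2)/1 = 24/1 = 24: (m_5, d_5) = (m_1, d_1) = (14, 24), so from here the quotients repeat a_1, ..., a_4; the period length is 4.
So sqrt(220) = [14; (1, 4, 1, 28)] with period length k = 4.
k is even, so the fundamental solution of x^2 - 220y^2 = 1 is (p_{k-1}, q_{k-1}) = (p_3, q_3); compute convergents through index 3.
Convergents (p_i = a_i*p_{i-1} + p_{i-2}, q_i = a_i*q_{i-1} + q_{i-2} with p_{-2}=0, p_{-1}=1, q_{-2}=1, q_{-1}=0):
  i=0: a_0=14, p_0 = 14*1 + 0 = 14, q_0 = 14*0 + 1 = 1.
  i=1: a_1=1, p_1 = 1*14 + 1 = 15, q_1 = 1*1 + 0 = 1.
  i=2: a_2=4, p_2 = 4*15 + 14 = 74, q_2 = 4*1 + 1 = 5.
  i=3: a_3=1, p_3 = 1*74 + 15 = 89, q_3 = 1*5 + 1 = 6.
Check: 89^2 - 220*6^2 = 7921 - 7920 = 1, so (x, y) = (89, 6) solves the equation, and by the theorem it is the least positive solution.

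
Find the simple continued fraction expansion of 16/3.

Run the Euclidean algorithm on 16 and 3; the successive quotients are the partial quotients a_0, a_1, ... (each step inverts the fractional part left over by the previous one):
  16 = 5*3 + 1, so a_0 = 5.
  3 = 3*1 + 0, so a_1 = 3.
The remainder reaches 0 after 2 divisions, so the expansion has 2 partial quotients, read off in order.

[5; 3]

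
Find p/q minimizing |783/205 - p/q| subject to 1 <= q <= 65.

233/61

Expand x = 783/205 as a continued fraction with the Euclidean algorithm:
  783 = 3*205 + 168, so a_0 = 3.
  205 = 1*168 + 37, so a_1 = 1.
  168 = 4*37 + 20, so a_2 = 4.
  37 = 1*20 + 17, so a_3 = 1.
  20 = 1*17 + 3, so a_4 = 1.
  17 = 5*3 + 2, so a_5 = 5.
  3 = 1*2 + 1, so a_6 = 1.
  2 = 2*1 + 0, so a_7 = 2.
so x = [3; 1, 4, 1, 1, 5, 1, 2].
Convergents (p_i = a_i*p_{i-1} + p_{i-2}, q_i = a_i*q_{i-1} + q_{i-2} with p_{-2}=0, p_{-1}=1, q_{-2}=1, q_{-1}=0), until the denominator exceeds 65:
  i=0: a_0=3, p_0 = 3*1 + 0 = 3, q_0 = 3*0 + 1 = 1.
  i=1: a_1=1, p_1 = 1*3 + 1 = 4, q_1 = 1*1 + 0 = 1.
  i=2: a_2=4, p_2 = 4*4 + 3 = 19, q_2 = 4*1 + 1 = 5.
  i=3: a_3=1, p_3 = 1*19 + 4 = 23, q_3 = 1*5 + 1 = 6.
  i=4: a_4=1, p_4 = 1*23 + 19 = 42, q_4 = 1*6 + 5 = 11.
  i=5: a_5=5, p_5 = 5*42 + 23 = 233, q_5 = 5*11 + 6 = 61.
  i=6: a_6=1, p_6 = 1*233 + 42 = 275, q_6 = 1*61 + 11 = 72.
q_6 = 72 > 65, so the last convergent with denominator <= 65 is p_5/q_5 = 233/61.
The closest fraction with denominator <= 65 is either p_5/q_5 or the intermediate fraction (k*p_5 + p_4)/(k*q_5 + q_4) with the largest k >= 1 whose denominator stays <= 65; these approach x as k grows, and every other convergent or intermediate fraction in range is farther away.
Largest k: floor((65 - q_4)/q_5) = floor((65 - 11)/61) = 0.
Since k = 0, no intermediate fraction beyond p_5/q_5 has denominator <= 65, so the convergent 233/61 is the closest (its error is |783*61 - 233*205|/(205*61) = 2/12505).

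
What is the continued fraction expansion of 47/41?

[1; 6, 1, 5]

Run the Euclidean algorithm on 47 and 41; the successive quotients are the partial quotients a_0, a_1, ... (each step inverts the fractional part left over by the previous one):
  47 = 1*41 + 6, so a_0 = 1.
  41 = 6*6 + 5, so a_1 = 6.
  6 = 1*5 + 1, so a_2 = 1.
  5 = 5*1 + 0, so a_3 = 5.
The remainder reaches 0 after 4 divisions, so the expansion has 4 partial quotients, read off in order.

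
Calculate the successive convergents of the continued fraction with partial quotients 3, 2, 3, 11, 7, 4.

Using the convergent recurrence p_i = a_i*p_{i-1} + p_{i-2}, q_i = a_i*q_{i-1} + q_{i-2} with p_{-2}=0, p_{-1}=1, q_{-2}=1, q_{-1}=0:
  i=0: a_0=3, p_0 = 3*1 + 0 = 3, q_0 = 3*0 + 1 = 1.
  i=1: a_1=2, p_1 = 2*3 + 1 = 7, q_1 = 2*1 + 0 = 2.
  i=2: a_2=3, p_2 = 3*7 + 3 = 24, q_2 = 3*2 + 1 = 7.
  i=3: a_3=11, p_3 = 11*24 + 7 = 271, q_3 = 11*7 + 2 = 79.
  i=4: a_4=7, p_4 = 7*271 + 24 = 1921, q_4 = 7*79 + 7 = 560.
  i=5: a_5=4, p_5 = 4*1921 + 271 = 7955, q_5 = 4*560 + 79 = 2319.

3/1, 7/2, 24/7, 271/79, 1921/560, 7955/2319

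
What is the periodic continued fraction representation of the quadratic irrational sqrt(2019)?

Write x_i = (sqrt(2019) + m_i)/d_i with (m_0, d_0) = (0, 1). a_0 = floor(sqrt(2019)) = 44, since 44^2 = 1936 <= 2019 < 2025 = 45^2.
Iterate m_{i+1} = d_i*a_i - m_i, d_{i+1} = (2019 - m_{i+1}^2)/d_i, a_{i+1} = floor((a_0 + m_{i+1})/d_{i+1}):
  m_1 = 1*44 - 0 = 44, d_1 = (2019 - 44^2)/1 = 83/1 = 83, a_1 = floor((44 + 44)/83) = 1.
  m_2 = 83*1 - 44 = 39, d_2 = (2019 - 39^2)/83 = 498/83 = 6, a_2 = floor((44 + 39)/6) = 13.
  m_3 = 6*13 - 39 = 39, d_3 = (2019 - 39^2)/6 = 498/6 = 83, a_3 = floor((44 + 39)/83) = 1.
  m_4 = 83*1 - 39 = 44, d_4 = (2019 - 44^2)/83 = 83/83 = 1, a_4 = floor((44 + 44)/1) = 88.
  m_5 = 1*88 - 44 = 44, d_5 = (2019 - 44^2)/1 = 83/1 = 83: (m_5, d_5) = (m_1, d_1) = (44, 83), so from here the quotients repeat a_1, ..., a_4; the period length is 4.
Hence the expansion of sqrt(2019) is a_0 = 44 followed by the repeating block 1, 13, 1, 88 (period 4).

[44; (1, 13, 1, 88)]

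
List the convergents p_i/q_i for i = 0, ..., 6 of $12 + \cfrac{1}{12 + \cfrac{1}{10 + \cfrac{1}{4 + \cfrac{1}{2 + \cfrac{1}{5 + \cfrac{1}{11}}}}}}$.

12/1, 145/12, 1462/121, 5993/496, 13448/1113, 73233/6061, 819011/67784

Using the convergent recurrence p_i = a_i*p_{i-1} + p_{i-2}, q_i = a_i*q_{i-1} + q_{i-2} with p_{-2}=0, p_{-1}=1, q_{-2}=1, q_{-1}=0:
  i=0: a_0=12, p_0 = 12*1 + 0 = 12, q_0 = 12*0 + 1 = 1.
  i=1: a_1=12, p_1 = 12*12 + 1 = 145, q_1 = 12*1 + 0 = 12.
  i=2: a_2=10, p_2 = 10*145 + 12 = 1462, q_2 = 10*12 + 1 = 121.
  i=3: a_3=4, p_3 = 4*1462 + 145 = 5993, q_3 = 4*121 + 12 = 496.
  i=4: a_4=2, p_4 = 2*5993 + 1462 = 13448, q_4 = 2*496 + 121 = 1113.
  i=5: a_5=5, p_5 = 5*13448 + 5993 = 73233, q_5 = 5*1113 + 496 = 6061.
  i=6: a_6=11, p_6 = 11*73233 + 13448 = 819011, q_6 = 11*6061 + 1113 = 67784.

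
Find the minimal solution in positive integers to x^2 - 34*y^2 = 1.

First expand sqrt(34) as a continued fraction. With x_i = (sqrt(34) + m_i)/d_i and (m_0, d_0) = (0, 1): a_0 = floor(sqrt(34)) = 5, since 5^2 = 25 <= 34 < 36 = 6^2.
Iterate m_{i+1} = d_i*a_i - m_i, d_{i+1} = (34 - m_{i+1}^2)/d_i, a_{i+1} = floor((a_0 + m_{i+1})/d_{i+1}):
  m_1 = 1*5 - 0 = 5, d_1 = (34 - 5^2)/1 = 9/1 = 9, a_1 = floor((5 + 5)/9) = 1.
  m_2 = 9*1 - 5 = 4, d_2 = (34 - 4^2)/9 = 18/9 = 2, a_2 = floor((5 + 4)/2) = 4.
  m_3 = 2*4 - 4 = 4, d_3 = (34 - 4^2)/2 = 18/2 = 9, a_3 = floor((5 + 4)/9) = 1.
  m_4 = 9*1 - 4 = 5, d_4 = (34 - 5^2)/9 = 9/9 = 1, a_4 = floor((5 + 5)/1) = 10.
  m_5 = 1*10 - 5 = 5, d_5 = (34 - 5^2)/1 = 9/1 = 9: (m_5, d_5) = (m_1, d_1) = (5, 9), so from here the quotients repeat a_1, ..., a_4; the period length is 4.
So sqrt(34) = [5; (1, 4, 1, 10)] with period length k = 4.
k is even, so the fundamental solution of x^2 - 34y^2 = 1 is (p_{k-1}, q_{k-1}) = (p_3, q_3); compute convergents through index 3.
Convergents (p_i = a_i*p_{i-1} + p_{i-2}, q_i = a_i*q_{i-1} + q_{i-2} with p_{-2}=0, p_{-1}=1, q_{-2}=1, q_{-1}=0):
  i=0: a_0=5, p_0 = 5*1 + 0 = 5, q_0 = 5*0 + 1 = 1.
  i=1: a_1=1, p_1 = 1*5 + 1 = 6, q_1 = 1*1 + 0 = 1.
  i=2: a_2=4, p_2 = 4*6 + 5 = 29, q_2 = 4*1 + 1 = 5.
  i=3: a_3=1, p_3 = 1*29 + 6 = 35, q_3 = 1*5 + 1 = 6.
Check: 35^2 - 34*6^2 = 1225 - 1224 = 1, so (x, y) = (35, 6) solves the equation, and by the theorem it is the least positive solution.

(x, y) = (35, 6)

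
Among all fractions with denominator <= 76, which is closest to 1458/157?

65/7

Expand x = 1458/157 as a continued fraction with the Euclidean algorithm:
  1458 = 9*157 + 45, so a_0 = 9.
  157 = 3*45 + 22, so a_1 = 3.
  45 = 2*22 + 1, so a_2 = 2.
  22 = 22*1 + 0, so a_3 = 22.
so x = [9; 3, 2, 22].
Convergents (p_i = a_i*p_{i-1} + p_{i-2}, q_i = a_i*q_{i-1} + q_{i-2} with p_{-2}=0, p_{-1}=1, q_{-2}=1, q_{-1}=0), until the denominator exceeds 76:
  i=0: a_0=9, p_0 = 9*1 + 0 = 9, q_0 = 9*0 + 1 = 1.
  i=1: a_1=3, p_1 = 3*9 + 1 = 28, q_1 = 3*1 + 0 = 3.
  i=2: a_2=2, p_2 = 2*28 + 9 = 65, q_2 = 2*3 + 1 = 7.
  i=3: a_3=22, p_3 = 22*65 + 28 = 1458, q_3 = 22*7 + 3 = 157.
q_3 = 157 > 76, so the last convergent with denominator <= 76 is p_2/q_2 = 65/7.
The closest fraction with denominator <= 76 is either p_2/q_2 or the intermediate fraction (k*p_2 + p_1)/(k*q_2 + q_1) with the largest k >= 1 whose denominator stays <= 76; these approach x as k grows, and every other convergent or intermediate fraction in range is farther away.
Largest k: floor((76 - q_1)/q_2) = floor((76 - 3)/7) = 10.
That gives (10*65 + 28)/(10*7 + 3) = 678/73.
Compare the errors: |x - 65/7| = |1458*7 - 65*157|/(157*7) = 1/1099, and |x - 678/73| = |1458*73 - 678*157|/(157*73) = 12/11461.
Cross-multiplying, 1*11461 = 11461 < 13188 = 12*1099, so 1/1099 is smaller: the convergent 65/7 is closer to x than 678/73.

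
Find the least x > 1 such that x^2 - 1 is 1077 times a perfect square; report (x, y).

First expand sqrt(1077) as a continued fraction. With x_i = (sqrt(1077) + m_i)/d_i and (m_0, d_0) = (0, 1): a_0 = floor(sqrt(1077)) = 32, since 32^2 = 1024 <= 1077 < 1089 = 33^2.
Iterate m_{i+1} = d_i*a_i - m_i, d_{i+1} = (1077 - m_{i+1}^2)/d_i, a_{i+1} = floor((a_0 + m_{i+1})/d_{i+1}):
  m_1 = 1*32 - 0 = 32, d_1 = (1077 - 32^2)/1 = 53/1 = 53, a_1 = floor((32 + 32)/53) = 1.
  m_2 = 53*1 - 32 = 21, d_2 = (1077 - 21^2)/53 = 636/53 = 12, a_2 = floor((32 + 21)/12) = 4.
  m_3 = 12*4 - 21 = 27, d_3 = (1077 - 27^2)/12 = 348/12 = 29, a_3 = floor((32 + 27)/29) = 2.
  m_4 = 29*2 - 27 = 31, d_4 = (1077 - 31^2)/29 = 116/29 = 4, a_4 = floor((32 + 31)/4) = 15.
  m_5 = 4*15 - 31 = 29, d_5 = (1077 - 29^2)/4 = 236/4 = 59, a_5 = floor((32 + 29)/59) = 1.
  m_6 = 59*1 - 29 = 30, d_6 = (1077 - 30^2)/59 = 177/59 = 3, a_6 = floor((32 + 30)/3) = 20.
  m_7 = 3*20 - 30 = 30, d_7 = (1077 - 30^2)/3 = 177/3 = 59, a_7 = floor((32 + 30)/59) = 1.
  m_8 = 59*1 - 30 = 29, d_8 = (1077 - 29^2)/59 = 236/59 = 4, a_8 = floor((32 + 29)/4) = 15.
  m_9 = 4*15 - 29 = 31, d_9 = (1077 - 31^2)/4 = 116/4 = 29, a_9 = floor((32 + 31)/29) = 2.
  m_10 = 29*2 - 31 = 27, d_10 = (1077 - 27^2)/29 = 348/29 = 12, a_10 = floor((32 + 27)/12) = 4.
  m_11 = 12*4 - 27 = 21, d_11 = (1077 - 21^2)/12 = 636/12 = 53, a_11 = floor((32 + 21)/53) = 1.
  m_12 = 53*1 - 21 = 32, d_12 = (1077 - 32^2)/53 = 53/53 = 1, a_12 = floor((32 + 32)/1) = 64.
  m_13 = 1*64 - 32 = 32, d_13 = (1077 - 32^2)/1 = 53/1 = 53: (m_13, d_13) = (m_1, d_1) = (32, 53), so from here the quotients repeat a_1, ..., a_12; the period length is 12.
So sqrt(1077) = [32; (1, 4, 2, 15, 1, 20, 1, 15, 2, 4, 1, 64)] with period length k = 12.
k is even, so the fundamental solution of x^2 - 1077y^2 = 1 is (p_{k-1}, q_{k-1}) = (p_11, q_11); compute convergents through index 11.
Convergents (p_i = a_i*p_{i-1} + p_{i-2}, q_i = a_i*q_{i-1} + q_{i-2} with p_{-2}=0, p_{-1}=1, q_{-2}=1, q_{-1}=0):
  i=0: a_0=32, p_0 = 32*1 + 0 = 32, q_0 = 32*0 + 1 = 1.
  i=1: a_1=1, p_1 = 1*32 + 1 = 33, q_1 = 1*1 + 0 = 1.
  i=2: a_2=4, p_2 = 4*33 + 32 = 164, q_2 = 4*1 + 1 = 5.
  i=3: a_3=2, p_3 = 2*164 + 33 = 361, q_3 = 2*5 + 1 = 11.
  i=4: a_4=15, p_4 = 15*361 + 164 = 5579, q_4 = 15*11 + 5 = 170.
  i=5: a_5=1, p_5 = 1*5579 + 361 = 5940, q_5 = 1*170 + 11 = 181.
  i=6: a_6=20, p_6 = 20*5940 + 5579 = 124379, q_6 = 20*181 + 170 = 3790.
  i=7: a_7=1, p_7 = 1*124379 + 5940 = 130319, q_7 = 1*3790 + 181 = 3971.
  i=8: a_8=15, p_8 = 15*130319 + 124379 = 2079164, q_8 = 15*3971 + 3790 = 63355.
  i=9: a_9=2, p_9 = 2*2079164 + 130319 = 4288647, q_9 = 2*63355 + 3971 = 130681.
  i=10: a_10=4, p_10 = 4*4288647 + 2079164 = 19233752, q_10 = 4*130681 + 63355 = 586079.
  i=11: a_11=1, p_11 = 1*19233752 + 4288647 = 23522399, q_11 = 1*586079 + 130681 = 716760.
Check: 23522399^2 - 1077*716760^2 = 553303254715201 - 553303254715200 = 1, so (x, y) = (23522399, 716760) solves the equation, and by the theorem it is the least positive solution.

(x, y) = (23522399, 716760)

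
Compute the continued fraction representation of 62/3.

[20; 1, 2]

Run the Euclidean algorithm on 62 and 3; the successive quotients are the partial quotients a_0, a_1, ... (each step inverts the fractional part left over by the previous one):
  62 = 20*3 + 2, so a_0 = 20.
  3 = 1*2 + 1, so a_1 = 1.
  2 = 2*1 + 0, so a_2 = 2.
The remainder reaches 0 after 3 divisions, so the expansion has 3 partial quotients, read off in order.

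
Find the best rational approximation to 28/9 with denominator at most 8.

Expand x = 28/9 as a continued fraction with the Euclidean algorithm:
  28 = 3*9 + 1, so a_0 = 3.
  9 = 9*1 + 0, so a_1 = 9.
so x = [3; 9].
Convergents (p_i = a_i*p_{i-1} + p_{i-2}, q_i = a_i*q_{i-1} + q_{i-2} with p_{-2}=0, p_{-1}=1, q_{-2}=1, q_{-1}=0), until the denominator exceeds 8:
  i=0: a_0=3, p_0 = 3*1 + 0 = 3, q_0 = 3*0 + 1 = 1.
  i=1: a_1=9, p_1 = 9*3 + 1 = 28, q_1 = 9*1 + 0 = 9.
q_1 = 9 > 8, so the last convergent with denominator <= 8 is p_0/q_0 = 3/1.
The closest fraction with denominator <= 8 is either p_0/q_0 or the intermediate fraction (k*p_0 + p_{-1})/(k*q_0 + q_{-1}) with the largest k >= 1 whose denominator stays <= 8; these approach x as k grows, and every other convergent or intermediate fraction in range is farther away.
Largest k: floor((8 - q_{-1})/q_0) = floor((8 - 0)/1) = 8 (using the seeds p_{-1} = 1, q_{-1} = 0).
That gives (8*3 + 1)/(8*1 + 0) = 25/8.
Compare the errors: |x - 3/1| = |28*1 - 3*9|/(9*1) = 1/9, and |x - 25/8| = |28*8 - 25*9|/(9*8) = 1/72.
Cross-multiplying, 1*9 = 9 < 72 = 1*72, so 1/72 is smaller: the intermediate fraction 25/8 is closer to x than 3/1.

25/8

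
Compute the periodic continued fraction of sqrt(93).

[9; (1, 1, 1, 4, 6, 4, 1, 1, 1, 18)]

Write x_i = (sqrt(93) + m_i)/d_i with (m_0, d_0) = (0, 1). a_0 = floor(sqrt(93)) = 9, since 9^2 = 81 <= 93 < 100 = 10^2.
Iterate m_{i+1} = d_i*a_i - m_i, d_{i+1} = (93 - m_{i+1}^2)/d_i, a_{i+1} = floor((a_0 + m_{i+1})/d_{i+1}):
  m_1 = 1*9 - 0 = 9, d_1 = (93 - 9^2)/1 = 12/1 = 12, a_1 = floor((9 + 9)/12) = 1.
  m_2 = 12*1 - 9 = 3, d_2 = (93 - 3^2)/12 = 84/12 = 7, a_2 = floor((9 + 3)/7) = 1.
  m_3 = 7*1 - 3 = 4, d_3 = (93 - 4^2)/7 = 77/7 = 11, a_3 = floor((9 + 4)/11) = 1.
  m_4 = 11*1 - 4 = 7, d_4 = (93 - 7^2)/11 = 44/11 = 4, a_4 = floor((9 + 7)/4) = 4.
  m_5 = 4*4 - 7 = 9, d_5 = (93 - 9^2)/4 = 12/4 = 3, a_5 = floor((9 + 9)/3) = 6.
  m_6 = 3*6 - 9 = 9, d_6 = (93 - 9^2)/3 = 12/3 = 4, a_6 = floor((9 + 9)/4) = 4.
  m_7 = 4*4 - 9 = 7, d_7 = (93 - 7^2)/4 = 44/4 = 11, a_7 = floor((9 + 7)/11) = 1.
  m_8 = 11*1 - 7 = 4, d_8 = (93 - 4^2)/11 = 77/11 = 7, a_8 = floor((9 + 4)/7) = 1.
  m_9 = 7*1 - 4 = 3, d_9 = (93 - 3^2)/7 = 84/7 = 12, a_9 = floor((9 + 3)/12) = 1.
  m_10 = 12*1 - 3 = 9, d_10 = (93 - 9^2)/12 = 12/12 = 1, a_10 = floor((9 + 9)/1) = 18.
  m_11 = 1*18 - 9 = 9, d_11 = (93 - 9^2)/1 = 12/1 = 12: (m_11, d_11) = (m_1, d_1) = (9, 12), so from here the quotients repeat a_1, ..., a_10; the period length is 10.
Hence the expansion of sqrt(93) is a_0 = 9 followed by the repeating block 1, 1, 1, 4, 6, 4, 1, 1, 1, 18 (period 10).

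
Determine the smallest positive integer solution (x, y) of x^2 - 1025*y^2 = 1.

First expand sqrt(1025) as a continued fraction. With x_i = (sqrt(1025) + m_i)/d_i and (m_0, d_0) = (0, 1): a_0 = floor(sqrt(1025)) = 32, since 32^2 = 1024 <= 1025 < 1089 = 33^2.
Iterate m_{i+1} = d_i*a_i - m_i, d_{i+1} = (1025 - m_{i+1}^2)/d_i, a_{i+1} = floor((a_0 + m_{i+1})/d_{i+1}):
  m_1 = 1*32 - 0 = 32, d_1 = (1025 - 32^2)/1 = 1/1 = 1, a_1 = floor((32 + 32)/1) = 64.
  m_2 = 1*64 - 32 = 32, d_2 = (1025 - 32^2)/1 = 1/1 = 1: (m_2, d_2) = (m_1, d_1) = (32, 1), so from here the quotient a_1 repeats; the period length is 1.
So sqrt(1025) = [32; (64)] with period length k = 1.
k is odd, so (p_{k-1}, q_{k-1}) only solves x^2 - 1025y^2 = -1 and the fundamental solution of x^2 - 1025y^2 = 1 is (p_{2k-1}, q_{2k-1}) = (p_1, q_1); compute convergents through index 1, running through the period twice.
Convergents (p_i = a_i*p_{i-1} + p_{i-2}, q_i = a_i*q_{i-1} + q_{i-2} with p_{-2}=0, p_{-1}=1, q_{-2}=1, q_{-1}=0):
  i=0: a_0=32, p_0 = 32*1 + 0 = 32, q_0 = 32*0 + 1 = 1.
  i=1: a_1=64, p_1 = 64*32 + 1 = 2049, q_1 = 64*1 + 0 = 64.
Indeed p_0^2 - 1025*q_0^2 = 1024 - 1025 = -1, not +1.
Check: 2049^2 - 1025*64^2 = 4198401 - 4198400 = 1, so (x, y) = (2049, 64) solves the equation, and by the theorem it is the least positive solution.

(x, y) = (2049, 64)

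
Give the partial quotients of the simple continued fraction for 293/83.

[3; 1, 1, 7, 1, 4]

Run the Euclidean algorithm on 293 and 83; the successive quotients are the partial quotients a_0, a_1, ... (each step inverts the fractional part left over by the previous one):
  293 = 3*83 + 44, so a_0 = 3.
  83 = 1*44 + 39, so a_1 = 1.
  44 = 1*39 + 5, so a_2 = 1.
  39 = 7*5 + 4, so a_3 = 7.
  5 = 1*4 + 1, so a_4 = 1.
  4 = 4*1 + 0, so a_5 = 4.
The remainder reaches 0 after 6 divisions, so the expansion has 6 partial quotients, read off in order.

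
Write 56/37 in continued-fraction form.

Run the Euclidean algorithm on 56 and 37; the successive quotients are the partial quotients a_0, a_1, ... (each step inverts the fractional part left over by the previous one):
  56 = 1*37 + 19, so a_0 = 1.
  37 = 1*19 + 18, so a_1 = 1.
  19 = 1*18 + 1, so a_2 = 1.
  18 = 18*1 + 0, so a_3 = 18.
The remainder reaches 0 after 4 divisions, so the expansion has 4 partial quotients, read off in order.

[1; 1, 1, 18]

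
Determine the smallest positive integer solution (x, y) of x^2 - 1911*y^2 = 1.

First expand sqrt(1911) as a continued fraction. With x_i = (sqrt(1911) + m_i)/d_i and (m_0, d_0) = (0, 1): a_0 = floor(sqrt(1911)) = 43, since 43^2 = 1849 <= 1911 < 1936 = 44^2.
Iterate m_{i+1} = d_i*a_i - m_i, d_{i+1} = (1911 - m_{i+1}^2)/d_i, a_{i+1} = floor((a_0 + m_{i+1})/d_{i+1}):
  m_1 = 1*43 - 0 = 43, d_1 = (1911 - 43^2)/1 = 62/1 = 62, a_1 = floor((43 + 43)/62) = 1.
  m_2 = 62*1 - 43 = 19, d_2 = (1911 - 19^2)/62 = 1550/62 = 25, a_2 = floor((43 + 19)/25) = 2.
  m_3 = 25*2 - 19 = 31, d_3 = (1911 - 31^2)/25 = 950/25 = 38, a_3 = floor((43 + 31)/38) = 1.
  m_4 = 38*1 - 31 = 7, d_4 = (1911 - 7^2)/38 = 1862/38 = 49, a_4 = floor((43 + 7)/49) = 1.
  m_5 = 49*1 - 7 = 42, d_5 = (1911 - 42^2)/49 = 147/49 = 3, a_5 = floor((43 + 42)/3) = 28.
  m_6 = 3*28 - 42 = 42, d_6 = (1911 - 42^2)/3 = 147/3 = 49, a_6 = floor((43 + 42)/49) = 1.
  m_7 = 49*1 - 42 = 7, d_7 = (1911 - 7^2)/49 = 1862/49 = 38, a_7 = floor((43 + 7)/38) = 1.
  m_8 = 38*1 - 7 = 31, d_8 = (1911 - 31^2)/38 = 950/38 = 25, a_8 = floor((43 + 31)/25) = 2.
  m_9 = 25*2 - 31 = 19, d_9 = (1911 - 19^2)/25 = 1550/25 = 62, a_9 = floor((43 + 19)/62) = 1.
  m_10 = 62*1 - 19 = 43, d_10 = (1911 - 43^2)/62 = 62/62 = 1, a_10 = floor((43 + 43)/1) = 86.
  m_11 = 1*86 - 43 = 43, d_11 = (1911 - 43^2)/1 = 62/1 = 62: (m_11, d_11) = (m_1, d_1) = (43, 62), so from here the quotients repeat a_1, ..., a_10; the period length is 10.
So sqrt(1911) = [43; (1, 2, 1, 1, 28, 1, 1, 2, 1, 86)] with period length k = 10.
k is even, so the fundamental solution of x^2 - 1911y^2 = 1 is (p_{k-1}, q_{k-1}) = (p_9, q_9); compute convergents through index 9.
Convergents (p_i = a_i*p_{i-1} + p_{i-2}, q_i = a_i*q_{i-1} + q_{i-2} with p_{-2}=0, p_{-1}=1, q_{-2}=1, q_{-1}=0):
  i=0: a_0=43, p_0 = 43*1 + 0 = 43, q_0 = 43*0 + 1 = 1.
  i=1: a_1=1, p_1 = 1*43 + 1 = 44, q_1 = 1*1 + 0 = 1.
  i=2: a_2=2, p_2 = 2*44 + 43 = 131, q_2 = 2*1 + 1 = 3.
  i=3: a_3=1, p_3 = 1*131 + 44 = 175, q_3 = 1*3 + 1 = 4.
  i=4: a_4=1, p_4 = 1*175 + 131 = 306, q_4 = 1*4 + 3 = 7.
  i=5: a_5=28, p_5 = 28*306 + 175 = 8743, q_5 = 28*7 + 4 = 200.
  i=6: a_6=1, p_6 = 1*8743 + 306 = 9049, q_6 = 1*200 + 7 = 207.
  i=7: a_7=1, p_7 = 1*9049 + 8743 = 17792, q_7 = 1*207 + 200 = 407.
  i=8: a_8=2, p_8 = 2*17792 + 9049 = 44633, q_8 = 2*407 + 207 = 1021.
  i=9: a_9=1, p_9 = 1*44633 + 17792 = 62425, q_9 = 1*1021 + 407 = 1428.
Check: 62425^2 - 1911*1428^2 = 3896880625 - 3896880624 = 1, so (x, y) = (62425, 1428) solves the equation, and by the theorem it is the least positive solution.

(x, y) = (62425, 1428)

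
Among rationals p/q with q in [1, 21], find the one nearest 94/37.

Expand x = 94/37 as a continued fraction with the Euclidean algorithm:
  94 = 2*37 + 20, so a_0 = 2.
  37 = 1*20 + 17, so a_1 = 1.
  20 = 1*17 + 3, so a_2 = 1.
  17 = 5*3 + 2, so a_3 = 5.
  3 = 1*2 + 1, so a_4 = 1.
  2 = 2*1 + 0, so a_5 = 2.
so x = [2; 1, 1, 5, 1, 2].
Convergents (p_i = a_i*p_{i-1} + p_{i-2}, q_i = a_i*q_{i-1} + q_{i-2} with p_{-2}=0, p_{-1}=1, q_{-2}=1, q_{-1}=0), until the denominator exceeds 21:
  i=0: a_0=2, p_0 = 2*1 + 0 = 2, q_0 = 2*0 + 1 = 1.
  i=1: a_1=1, p_1 = 1*2 + 1 = 3, q_1 = 1*1 + 0 = 1.
  i=2: a_2=1, p_2 = 1*3 + 2 = 5, q_2 = 1*1 + 1 = 2.
  i=3: a_3=5, p_3 = 5*5 + 3 = 28, q_3 = 5*2 + 1 = 11.
  i=4: a_4=1, p_4 = 1*28 + 5 = 33, q_4 = 1*11 + 2 = 13.
  i=5: a_5=2, p_5 = 2*33 + 28 = 94, q_5 = 2*13 + 11 = 37.
q_5 = 37 > 21, so the last convergent with denominator <= 21 is p_4/q_4 = 33/13.
The closest fraction with denominator <= 21 is either p_4/q_4 or the intermediate fraction (k*p_4 + p_3)/(k*q_4 + q_3) with the largest k >= 1 whose denominator stays <= 21; these approach x as k grows, and every other convergent or intermediate fraction in range is farther away.
Largest k: floor((21 - q_3)/q_4) = floor((21 - 11)/13) = 0.
Since k = 0, no intermediate fraction beyond p_4/q_4 has denominator <= 21, so the convergent 33/13 is the closest (its error is |94*13 - 33*37|/(37*13) = 1/481).

33/13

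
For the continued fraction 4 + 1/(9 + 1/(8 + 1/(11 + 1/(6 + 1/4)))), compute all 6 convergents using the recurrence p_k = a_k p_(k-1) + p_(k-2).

4/1, 37/9, 300/73, 3337/812, 20322/4945, 84625/20592

Using the convergent recurrence p_i = a_i*p_{i-1} + p_{i-2}, q_i = a_i*q_{i-1} + q_{i-2} with p_{-2}=0, p_{-1}=1, q_{-2}=1, q_{-1}=0:
  i=0: a_0=4, p_0 = 4*1 + 0 = 4, q_0 = 4*0 + 1 = 1.
  i=1: a_1=9, p_1 = 9*4 + 1 = 37, q_1 = 9*1 + 0 = 9.
  i=2: a_2=8, p_2 = 8*37 + 4 = 300, q_2 = 8*9 + 1 = 73.
  i=3: a_3=11, p_3 = 11*300 + 37 = 3337, q_3 = 11*73 + 9 = 812.
  i=4: a_4=6, p_4 = 6*3337 + 300 = 20322, q_4 = 6*812 + 73 = 4945.
  i=5: a_5=4, p_5 = 4*20322 + 3337 = 84625, q_5 = 4*4945 + 812 = 20592.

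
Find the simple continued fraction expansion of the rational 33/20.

Run the Euclidean algorithm on 33 and 20; the successive quotients are the partial quotients a_0, a_1, ... (each step inverts the fractional part left over by the previous one):
  33 = 1*20 + 13, so a_0 = 1.
  20 = 1*13 + 7, so a_1 = 1.
  13 = 1*7 + 6, so a_2 = 1.
  7 = 1*6 + 1, so a_3 = 1.
  6 = 6*1 + 0, so a_4 = 6.
The remainder reaches 0 after 5 divisions, so the expansion has 5 partial quotients, read off in order.

[1; 1, 1, 1, 6]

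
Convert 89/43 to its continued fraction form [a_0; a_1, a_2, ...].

Run the Euclidean algorithm on 89 and 43; the successive quotients are the partial quotients a_0, a_1, ... (each step inverts the fractional part left over by the previous one):
  89 = 2*43 + 3, so a_0 = 2.
  43 = 14*3 + 1, so a_1 = 14.
  3 = 3*1 + 0, so a_2 = 3.
The remainder reaches 0 after 3 divisions, so the expansion has 3 partial quotients, read off in order.

[2; 14, 3]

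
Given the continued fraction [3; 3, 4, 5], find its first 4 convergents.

3/1, 10/3, 43/13, 225/68

Using the convergent recurrence p_i = a_i*p_{i-1} + p_{i-2}, q_i = a_i*q_{i-1} + q_{i-2} with p_{-2}=0, p_{-1}=1, q_{-2}=1, q_{-1}=0:
  i=0: a_0=3, p_0 = 3*1 + 0 = 3, q_0 = 3*0 + 1 = 1.
  i=1: a_1=3, p_1 = 3*3 + 1 = 10, q_1 = 3*1 + 0 = 3.
  i=2: a_2=4, p_2 = 4*10 + 3 = 43, q_2 = 4*3 + 1 = 13.
  i=3: a_3=5, p_3 = 5*43 + 10 = 225, q_3 = 5*13 + 3 = 68.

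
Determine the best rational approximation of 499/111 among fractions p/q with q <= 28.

9/2

Expand x = 499/111 as a continued fraction with the Euclidean algorithm:
  499 = 4*111 + 55, so a_0 = 4.
  111 = 2*55 + 1, so a_1 = 2.
  55 = 55*1 + 0, so a_2 = 55.
so x = [4; 2, 55].
Convergents (p_i = a_i*p_{i-1} + p_{i-2}, q_i = a_i*q_{i-1} + q_{i-2} with p_{-2}=0, p_{-1}=1, q_{-2}=1, q_{-1}=0), until the denominator exceeds 28:
  i=0: a_0=4, p_0 = 4*1 + 0 = 4, q_0 = 4*0 + 1 = 1.
  i=1: a_1=2, p_1 = 2*4 + 1 = 9, q_1 = 2*1 + 0 = 2.
  i=2: a_2=55, p_2 = 55*9 + 4 = 499, q_2 = 55*2 + 1 = 111.
q_2 = 111 > 28, so the last convergent with denominator <= 28 is p_1/q_1 = 9/2.
The closest fraction with denominator <= 28 is either p_1/q_1 or the intermediate fraction (k*p_1 + p_0)/(k*q_1 + q_0) with the largest k >= 1 whose denominator stays <= 28; these approach x as k grows, and every other convergent or intermediate fraction in range is farther away.
Largest k: floor((28 - q_0)/q_1) = floor((28 - 1)/2) = 13.
That gives (13*9 + 4)/(13*2 + 1) = 121/27.
Compare the errors: |x - 9/2| = |499*2 - 9*111|/(111*2) = 1/222, and |x - 121/27| = |499*27 - 121*111|/(111*27) = 42/2997.
Cross-multiplying, 1*2997 = 2997 < 9324 = 42*222, so 1/222 is smaller: the convergent 9/2 is closer to x than 121/27.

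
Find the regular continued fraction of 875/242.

Run the Euclidean algorithm on 875 and 242; the successive quotients are the partial quotients a_0, a_1, ... (each step inverts the fractional part left over by the previous one):
  875 = 3*242 + 149, so a_0 = 3.
  242 = 1*149 + 93, so a_1 = 1.
  149 = 1*93 + 56, so a_2 = 1.
  93 = 1*56 + 37, so a_3 = 1.
  56 = 1*37 + 19, so a_4 = 1.
  37 = 1*19 + 18, so a_5 = 1.
  19 = 1*18 + 1, so a_6 = 1.
  18 = 18*1 + 0, so a_7 = 18.
The remainder reaches 0 after 8 divisions, so the expansion has 8 partial quotients, read off in order.

[3; 1, 1, 1, 1, 1, 1, 18]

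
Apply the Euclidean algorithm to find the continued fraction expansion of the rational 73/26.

Run the Euclidean algorithm on 73 and 26; the successive quotients are the partial quotients a_0, a_1, ... (each step inverts the fractional part left over by the previous one):
  73 = 2*26 + 21, so a_0 = 2.
  26 = 1*21 + 5, so a_1 = 1.
  21 = 4*5 + 1, so a_2 = 4.
  5 = 5*1 + 0, so a_3 = 5.
The remainder reaches 0 after 4 divisions, so the expansion has 4 partial quotients, read off in order.

[2; 1, 4, 5]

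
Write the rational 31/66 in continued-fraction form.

[0; 2, 7, 1, 3]

Run the Euclidean algorithm on 31 and 66; the successive quotients are the partial quotients a_0, a_1, ... (each step inverts the fractional part left over by the previous one):
  31 = 0*66 + 31, so a_0 = 0.
  66 = 2*31 + 4, so a_1 = 2.
  31 = 7*4 + 3, so a_2 = 7.
  4 = 1*3 + 1, so a_3 = 1.
  3 = 3*1 + 0, so a_4 = 3.
The remainder reaches 0 after 5 divisions, so the expansion has 5 partial quotients, read off in order.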